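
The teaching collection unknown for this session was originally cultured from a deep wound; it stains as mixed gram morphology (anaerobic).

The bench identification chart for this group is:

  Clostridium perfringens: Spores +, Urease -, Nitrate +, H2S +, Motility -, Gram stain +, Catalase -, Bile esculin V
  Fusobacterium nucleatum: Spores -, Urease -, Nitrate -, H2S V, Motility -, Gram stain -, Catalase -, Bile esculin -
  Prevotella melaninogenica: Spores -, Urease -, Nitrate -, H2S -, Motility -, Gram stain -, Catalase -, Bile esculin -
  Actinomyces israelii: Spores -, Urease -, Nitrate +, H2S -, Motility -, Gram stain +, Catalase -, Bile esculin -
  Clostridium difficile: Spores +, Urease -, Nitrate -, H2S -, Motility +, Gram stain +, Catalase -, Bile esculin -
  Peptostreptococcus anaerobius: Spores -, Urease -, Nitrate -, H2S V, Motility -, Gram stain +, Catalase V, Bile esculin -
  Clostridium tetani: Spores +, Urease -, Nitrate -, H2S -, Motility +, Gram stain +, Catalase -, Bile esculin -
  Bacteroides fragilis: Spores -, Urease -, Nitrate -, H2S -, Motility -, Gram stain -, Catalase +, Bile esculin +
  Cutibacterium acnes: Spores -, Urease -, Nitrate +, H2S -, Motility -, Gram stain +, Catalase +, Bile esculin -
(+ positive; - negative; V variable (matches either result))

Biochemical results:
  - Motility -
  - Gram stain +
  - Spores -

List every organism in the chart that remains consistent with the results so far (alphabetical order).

Actinomyces israelii, Cutibacterium acnes, Peptostreptococcus anaerobius

Gram stain +: excludes Fusobacterium nucleatum, Prevotella melaninogenica, Bacteroides fragilis — 6 left.
Spores -: excludes Clostridium perfringens, Clostridium difficile, Clostridium tetani — 3 left.
Motility -: all 3 remaining candidates are consistent.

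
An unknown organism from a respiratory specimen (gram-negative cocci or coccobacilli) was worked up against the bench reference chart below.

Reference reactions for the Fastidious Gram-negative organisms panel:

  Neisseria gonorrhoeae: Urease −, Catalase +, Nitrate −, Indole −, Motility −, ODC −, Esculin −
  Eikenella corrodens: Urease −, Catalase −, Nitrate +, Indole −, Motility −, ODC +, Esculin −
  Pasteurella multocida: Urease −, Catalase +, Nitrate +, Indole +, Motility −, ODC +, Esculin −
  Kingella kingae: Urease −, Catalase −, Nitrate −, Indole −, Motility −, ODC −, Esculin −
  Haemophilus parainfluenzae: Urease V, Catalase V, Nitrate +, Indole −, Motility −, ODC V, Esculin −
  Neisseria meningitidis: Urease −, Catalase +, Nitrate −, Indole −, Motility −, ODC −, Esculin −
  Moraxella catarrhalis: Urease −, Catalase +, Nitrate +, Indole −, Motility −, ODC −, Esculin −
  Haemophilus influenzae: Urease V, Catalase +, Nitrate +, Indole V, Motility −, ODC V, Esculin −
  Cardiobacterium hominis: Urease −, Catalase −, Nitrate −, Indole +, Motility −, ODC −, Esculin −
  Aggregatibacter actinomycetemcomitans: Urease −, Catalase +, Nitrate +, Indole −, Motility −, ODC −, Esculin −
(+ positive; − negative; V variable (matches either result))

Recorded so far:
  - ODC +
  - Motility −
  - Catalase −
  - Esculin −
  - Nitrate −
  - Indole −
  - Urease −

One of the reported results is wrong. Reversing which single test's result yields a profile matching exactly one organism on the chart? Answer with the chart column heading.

ODC

As reported, no row in the chart matches all 7 reactions.
Reversing Urease → still no organism matches.
Reversing Esculin → still no organism matches.
Reversing ODC (to −) → unique match: Kingella kingae.
Reversing Nitrate → 2 organisms match (not unique).
Reversing Motility → still no organism matches.
Reversing Catalase → still no organism matches.
Reversing Indole → still no organism matches.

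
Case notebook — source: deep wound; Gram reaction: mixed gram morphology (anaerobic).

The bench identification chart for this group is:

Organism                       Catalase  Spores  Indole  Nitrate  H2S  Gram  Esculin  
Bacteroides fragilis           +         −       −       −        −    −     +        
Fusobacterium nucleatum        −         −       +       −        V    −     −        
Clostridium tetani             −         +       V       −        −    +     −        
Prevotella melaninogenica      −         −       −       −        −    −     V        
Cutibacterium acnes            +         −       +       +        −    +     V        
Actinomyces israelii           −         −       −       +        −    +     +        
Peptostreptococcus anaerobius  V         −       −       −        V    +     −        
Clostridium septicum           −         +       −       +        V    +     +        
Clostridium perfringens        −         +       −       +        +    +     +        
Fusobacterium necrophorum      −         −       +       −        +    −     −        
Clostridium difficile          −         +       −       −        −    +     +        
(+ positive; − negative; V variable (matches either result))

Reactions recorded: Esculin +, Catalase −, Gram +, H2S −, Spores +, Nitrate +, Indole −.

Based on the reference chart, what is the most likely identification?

Gram +: excludes Bacteroides fragilis, Fusobacterium nucleatum, Prevotella melaninogenica, Fusobacterium necrophorum — 7 left.
Esculin +: excludes Clostridium tetani, Peptostreptococcus anaerobius — 5 left.
Catalase −: excludes Cutibacterium acnes — 4 left.
Spores +: excludes Actinomyces israelii — 3 left.
H2S −: excludes Clostridium perfringens — 2 left.
Indole −: all 2 remaining candidates are consistent.
Nitrate +: excludes Clostridium difficile — 1 left.

Clostridium septicum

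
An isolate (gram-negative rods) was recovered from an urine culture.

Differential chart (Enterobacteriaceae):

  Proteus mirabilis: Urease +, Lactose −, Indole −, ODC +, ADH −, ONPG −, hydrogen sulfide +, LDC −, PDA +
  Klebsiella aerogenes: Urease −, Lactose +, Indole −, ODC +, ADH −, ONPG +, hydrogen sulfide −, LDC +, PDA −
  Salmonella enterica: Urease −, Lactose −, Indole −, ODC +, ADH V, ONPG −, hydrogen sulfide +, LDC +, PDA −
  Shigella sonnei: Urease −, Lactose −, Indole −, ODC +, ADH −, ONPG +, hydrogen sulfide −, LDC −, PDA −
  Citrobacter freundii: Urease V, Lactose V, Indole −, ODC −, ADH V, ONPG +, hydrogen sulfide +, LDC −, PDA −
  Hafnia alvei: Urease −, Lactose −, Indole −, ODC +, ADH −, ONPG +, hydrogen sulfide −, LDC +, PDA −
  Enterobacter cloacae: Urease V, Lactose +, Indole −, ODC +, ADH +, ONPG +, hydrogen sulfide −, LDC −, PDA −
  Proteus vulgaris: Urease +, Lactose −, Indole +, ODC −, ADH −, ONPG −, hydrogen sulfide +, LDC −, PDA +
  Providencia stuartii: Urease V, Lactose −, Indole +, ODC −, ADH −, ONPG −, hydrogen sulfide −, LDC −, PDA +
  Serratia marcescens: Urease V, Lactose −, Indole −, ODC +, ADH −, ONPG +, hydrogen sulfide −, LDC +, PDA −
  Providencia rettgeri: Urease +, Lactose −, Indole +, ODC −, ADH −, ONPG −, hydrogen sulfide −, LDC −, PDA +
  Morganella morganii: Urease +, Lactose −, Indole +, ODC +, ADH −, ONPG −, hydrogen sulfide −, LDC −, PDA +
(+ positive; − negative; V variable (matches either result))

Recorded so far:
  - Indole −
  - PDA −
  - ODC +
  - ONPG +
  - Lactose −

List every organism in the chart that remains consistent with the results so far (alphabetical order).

Hafnia alvei, Serratia marcescens, Shigella sonnei

ODC +: excludes Citrobacter freundii, Proteus vulgaris, Providencia stuartii, Providencia rettgeri — 8 left.
PDA −: excludes Proteus mirabilis, Morganella morganii — 6 left.
ONPG +: excludes Salmonella enterica — 5 left.
Indole −: all 5 remaining candidates are consistent.
Lactose −: excludes Klebsiella aerogenes, Enterobacter cloacae — 3 left.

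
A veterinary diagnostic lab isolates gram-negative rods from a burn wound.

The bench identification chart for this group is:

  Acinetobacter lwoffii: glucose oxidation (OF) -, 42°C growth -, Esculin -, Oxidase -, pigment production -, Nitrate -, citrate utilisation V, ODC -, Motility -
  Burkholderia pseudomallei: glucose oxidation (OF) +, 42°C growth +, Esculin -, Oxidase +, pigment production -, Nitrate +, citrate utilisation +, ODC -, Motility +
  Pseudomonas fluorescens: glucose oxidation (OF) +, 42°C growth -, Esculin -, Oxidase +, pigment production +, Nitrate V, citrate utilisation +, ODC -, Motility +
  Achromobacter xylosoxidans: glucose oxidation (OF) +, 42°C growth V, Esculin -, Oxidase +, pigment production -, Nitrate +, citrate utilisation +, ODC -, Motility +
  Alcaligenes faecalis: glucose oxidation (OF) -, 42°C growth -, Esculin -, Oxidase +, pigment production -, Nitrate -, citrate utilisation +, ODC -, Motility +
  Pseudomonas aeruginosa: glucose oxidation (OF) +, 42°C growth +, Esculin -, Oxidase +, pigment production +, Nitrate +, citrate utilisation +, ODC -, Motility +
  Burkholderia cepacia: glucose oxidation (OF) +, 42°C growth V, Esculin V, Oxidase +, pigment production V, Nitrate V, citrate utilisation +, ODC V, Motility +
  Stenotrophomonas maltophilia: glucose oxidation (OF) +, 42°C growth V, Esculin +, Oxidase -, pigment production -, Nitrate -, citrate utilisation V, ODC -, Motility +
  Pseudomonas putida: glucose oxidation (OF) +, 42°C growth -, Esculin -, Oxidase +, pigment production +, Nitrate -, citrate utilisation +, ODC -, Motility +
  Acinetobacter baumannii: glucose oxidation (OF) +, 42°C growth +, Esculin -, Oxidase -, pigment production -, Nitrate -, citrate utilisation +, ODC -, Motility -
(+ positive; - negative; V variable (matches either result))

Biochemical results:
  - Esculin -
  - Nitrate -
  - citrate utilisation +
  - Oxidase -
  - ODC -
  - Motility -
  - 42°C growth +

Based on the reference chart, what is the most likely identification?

Acinetobacter baumannii

42°C growth +: excludes Acinetobacter lwoffii, Pseudomonas fluorescens, Alcaligenes faecalis, Pseudomonas putida — 6 left.
citrate utilisation +: all 6 remaining candidates are consistent.
Oxidase -: excludes Burkholderia pseudomallei, Achromobacter xylosoxidans, Pseudomonas aeruginosa, Burkholderia cepacia — 2 left.
ODC -: all 2 remaining candidates are consistent.
Esculin -: excludes Stenotrophomonas maltophilia — 1 left.
Motility -: the one remaining candidate is consistent.
Nitrate -: the one remaining candidate is consistent.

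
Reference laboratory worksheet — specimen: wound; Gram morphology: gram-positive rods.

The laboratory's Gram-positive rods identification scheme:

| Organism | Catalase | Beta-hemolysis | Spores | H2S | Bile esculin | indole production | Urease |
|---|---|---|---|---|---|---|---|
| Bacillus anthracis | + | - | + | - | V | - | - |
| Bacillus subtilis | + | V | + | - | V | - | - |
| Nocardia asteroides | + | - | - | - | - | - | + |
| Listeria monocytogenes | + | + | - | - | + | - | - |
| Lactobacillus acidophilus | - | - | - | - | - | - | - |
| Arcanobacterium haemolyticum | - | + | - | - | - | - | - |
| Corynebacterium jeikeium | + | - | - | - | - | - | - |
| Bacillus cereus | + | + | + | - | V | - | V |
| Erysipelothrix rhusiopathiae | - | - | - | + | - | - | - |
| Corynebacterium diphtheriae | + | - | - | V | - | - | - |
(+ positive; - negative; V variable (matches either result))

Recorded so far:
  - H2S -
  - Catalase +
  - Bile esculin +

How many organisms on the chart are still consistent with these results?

Bile esculin +: excludes 6 organisms — 4 left.
H2S -: all 4 remaining candidates are consistent.
Catalase +: all 4 remaining candidates are consistent.
Still consistent: Bacillus anthracis, Bacillus cereus, Bacillus subtilis, Listeria monocytogenes.

4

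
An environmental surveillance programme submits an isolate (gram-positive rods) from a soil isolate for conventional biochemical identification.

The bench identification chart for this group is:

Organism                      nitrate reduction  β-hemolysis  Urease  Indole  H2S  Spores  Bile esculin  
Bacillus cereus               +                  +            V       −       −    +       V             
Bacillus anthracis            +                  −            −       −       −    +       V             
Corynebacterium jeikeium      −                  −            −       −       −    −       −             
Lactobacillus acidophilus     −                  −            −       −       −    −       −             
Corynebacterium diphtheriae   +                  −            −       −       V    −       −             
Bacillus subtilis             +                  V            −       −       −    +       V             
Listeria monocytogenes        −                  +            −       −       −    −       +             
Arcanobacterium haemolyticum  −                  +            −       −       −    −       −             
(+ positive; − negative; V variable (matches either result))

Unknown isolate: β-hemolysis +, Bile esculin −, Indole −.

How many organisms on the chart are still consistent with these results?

Indole −: all 8 remaining candidates are consistent.
Bile esculin −: excludes Listeria monocytogenes — 7 left.
β-hemolysis +: excludes Bacillus anthracis, Corynebacterium jeikeium, Lactobacillus acidophilus, Corynebacterium diphtheriae — 3 left.
Still consistent: Arcanobacterium haemolyticum, Bacillus cereus, Bacillus subtilis.

3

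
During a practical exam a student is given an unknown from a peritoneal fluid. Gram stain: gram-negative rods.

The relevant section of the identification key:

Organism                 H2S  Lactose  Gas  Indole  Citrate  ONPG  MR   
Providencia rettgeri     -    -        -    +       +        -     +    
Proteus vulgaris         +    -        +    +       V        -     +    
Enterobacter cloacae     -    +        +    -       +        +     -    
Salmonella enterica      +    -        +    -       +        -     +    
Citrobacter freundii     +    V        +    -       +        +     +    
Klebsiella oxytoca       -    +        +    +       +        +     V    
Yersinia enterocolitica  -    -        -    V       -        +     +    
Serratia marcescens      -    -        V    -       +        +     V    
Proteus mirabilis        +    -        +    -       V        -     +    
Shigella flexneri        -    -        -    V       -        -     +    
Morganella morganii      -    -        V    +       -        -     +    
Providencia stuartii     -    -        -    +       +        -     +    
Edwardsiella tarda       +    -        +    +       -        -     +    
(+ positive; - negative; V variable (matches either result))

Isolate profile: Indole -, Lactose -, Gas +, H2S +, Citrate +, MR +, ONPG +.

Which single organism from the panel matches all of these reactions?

MR +: excludes Enterobacter cloacae — 12 left.
Gas +: excludes Providencia rettgeri, Yersinia enterocolitica, Shigella flexneri, Providencia stuartii — 8 left.
Lactose -: excludes Klebsiella oxytoca — 7 left.
Citrate +: excludes Morganella morganii, Edwardsiella tarda — 5 left.
H2S +: excludes Serratia marcescens — 4 left.
ONPG +: excludes Proteus vulgaris, Salmonella enterica, Proteus mirabilis — 1 left.
Indole -: the one remaining candidate is consistent.

Citrobacter freundii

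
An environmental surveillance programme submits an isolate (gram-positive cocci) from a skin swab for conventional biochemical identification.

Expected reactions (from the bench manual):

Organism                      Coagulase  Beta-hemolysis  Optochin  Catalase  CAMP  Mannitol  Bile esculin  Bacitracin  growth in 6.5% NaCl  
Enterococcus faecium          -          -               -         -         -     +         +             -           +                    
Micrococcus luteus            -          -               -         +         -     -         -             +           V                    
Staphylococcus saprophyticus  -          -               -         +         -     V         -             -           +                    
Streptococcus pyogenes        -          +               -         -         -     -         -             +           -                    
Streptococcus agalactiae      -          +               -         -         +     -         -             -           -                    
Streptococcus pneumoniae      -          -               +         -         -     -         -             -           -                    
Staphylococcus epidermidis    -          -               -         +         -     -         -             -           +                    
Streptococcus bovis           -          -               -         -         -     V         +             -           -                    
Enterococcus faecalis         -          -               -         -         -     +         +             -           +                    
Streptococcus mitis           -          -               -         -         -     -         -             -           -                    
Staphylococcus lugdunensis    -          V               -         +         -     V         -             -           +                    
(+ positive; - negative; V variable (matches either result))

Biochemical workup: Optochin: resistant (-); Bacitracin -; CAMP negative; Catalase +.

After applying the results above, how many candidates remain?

CAMP -: excludes Streptococcus agalactiae — 10 left.
Optochin -: excludes Streptococcus pneumoniae — 9 left.
Bacitracin -: excludes Micrococcus luteus, Streptococcus pyogenes — 7 left.
Catalase +: excludes Enterococcus faecium, Streptococcus bovis, Enterococcus faecalis, Streptococcus mitis — 3 left.
Still consistent: Staphylococcus epidermidis, Staphylococcus lugdunensis, Staphylococcus saprophyticus.

3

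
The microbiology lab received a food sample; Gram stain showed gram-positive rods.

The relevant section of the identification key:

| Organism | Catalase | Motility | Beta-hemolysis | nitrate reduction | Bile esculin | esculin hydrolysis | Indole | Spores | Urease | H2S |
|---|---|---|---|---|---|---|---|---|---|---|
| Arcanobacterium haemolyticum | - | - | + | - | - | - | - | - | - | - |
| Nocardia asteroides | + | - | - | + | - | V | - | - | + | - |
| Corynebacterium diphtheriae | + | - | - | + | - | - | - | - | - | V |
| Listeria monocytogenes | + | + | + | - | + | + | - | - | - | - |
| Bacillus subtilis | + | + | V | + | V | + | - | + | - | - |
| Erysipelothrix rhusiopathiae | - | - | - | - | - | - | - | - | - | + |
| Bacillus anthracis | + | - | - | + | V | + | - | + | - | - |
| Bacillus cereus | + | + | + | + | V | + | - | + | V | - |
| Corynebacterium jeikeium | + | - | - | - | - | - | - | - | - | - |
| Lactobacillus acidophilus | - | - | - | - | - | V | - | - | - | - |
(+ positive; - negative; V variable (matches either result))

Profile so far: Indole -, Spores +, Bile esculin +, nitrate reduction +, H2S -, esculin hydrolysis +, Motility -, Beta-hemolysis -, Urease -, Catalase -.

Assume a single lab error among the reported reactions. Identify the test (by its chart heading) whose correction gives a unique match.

As reported, no row in the chart matches all 10 reactions.
Reversing nitrate reduction → still no organism matches.
Reversing H2S → still no organism matches.
Reversing Motility → still no organism matches.
Reversing Indole → still no organism matches.
Reversing Spores → still no organism matches.
Reversing Urease → still no organism matches.
Reversing Beta-hemolysis → still no organism matches.
Reversing Bile esculin → still no organism matches.
Reversing Catalase (to +) → unique match: Bacillus anthracis.
Reversing esculin hydrolysis → still no organism matches.

Catalase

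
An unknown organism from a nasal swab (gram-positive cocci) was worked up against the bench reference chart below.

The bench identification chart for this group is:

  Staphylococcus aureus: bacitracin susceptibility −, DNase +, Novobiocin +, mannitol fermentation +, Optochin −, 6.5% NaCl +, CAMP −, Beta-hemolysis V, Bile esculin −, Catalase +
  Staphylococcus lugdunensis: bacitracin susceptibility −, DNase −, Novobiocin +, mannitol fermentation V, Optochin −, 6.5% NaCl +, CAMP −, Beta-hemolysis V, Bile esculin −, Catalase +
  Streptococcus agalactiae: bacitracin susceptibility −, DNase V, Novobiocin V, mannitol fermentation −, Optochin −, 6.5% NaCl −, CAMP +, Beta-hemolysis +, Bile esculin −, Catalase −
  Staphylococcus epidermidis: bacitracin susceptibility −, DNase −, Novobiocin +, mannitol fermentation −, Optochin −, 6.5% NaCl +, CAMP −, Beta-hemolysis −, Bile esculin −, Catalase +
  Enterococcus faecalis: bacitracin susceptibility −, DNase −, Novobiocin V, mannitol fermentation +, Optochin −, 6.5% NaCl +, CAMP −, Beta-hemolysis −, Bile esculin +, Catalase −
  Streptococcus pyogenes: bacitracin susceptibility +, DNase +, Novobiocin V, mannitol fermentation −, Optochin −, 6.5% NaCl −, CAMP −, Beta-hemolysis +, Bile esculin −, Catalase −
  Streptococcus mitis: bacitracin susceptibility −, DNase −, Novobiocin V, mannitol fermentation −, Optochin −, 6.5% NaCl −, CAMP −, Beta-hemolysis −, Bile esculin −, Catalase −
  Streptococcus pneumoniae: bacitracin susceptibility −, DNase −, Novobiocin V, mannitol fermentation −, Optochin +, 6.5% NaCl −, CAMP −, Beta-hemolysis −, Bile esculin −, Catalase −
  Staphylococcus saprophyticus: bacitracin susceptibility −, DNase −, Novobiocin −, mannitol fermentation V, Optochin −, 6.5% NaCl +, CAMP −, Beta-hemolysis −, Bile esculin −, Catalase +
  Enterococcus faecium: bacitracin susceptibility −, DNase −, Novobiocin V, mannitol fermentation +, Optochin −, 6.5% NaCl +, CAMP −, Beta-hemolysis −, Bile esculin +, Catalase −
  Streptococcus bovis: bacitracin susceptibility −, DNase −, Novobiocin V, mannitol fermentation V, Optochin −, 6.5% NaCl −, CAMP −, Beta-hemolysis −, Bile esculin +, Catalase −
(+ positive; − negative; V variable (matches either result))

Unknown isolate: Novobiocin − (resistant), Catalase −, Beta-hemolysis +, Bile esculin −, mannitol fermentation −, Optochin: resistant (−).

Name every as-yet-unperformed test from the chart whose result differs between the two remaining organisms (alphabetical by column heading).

bacitracin susceptibility, CAMP

Novobiocin −: excludes Staphylococcus aureus, Staphylococcus lugdunensis, Staphylococcus epidermidis — 8 left.
Bile esculin −: excludes Enterococcus faecalis, Enterococcus faecium, Streptococcus bovis — 5 left.
Optochin −: excludes Streptococcus pneumoniae — 4 left.
Catalase −: excludes Staphylococcus saprophyticus — 3 left.
mannitol fermentation −: all 3 remaining candidates are consistent.
Beta-hemolysis +: excludes Streptococcus mitis — 2 left.
Two candidates remain: Streptococcus agalactiae and Streptococcus pyogenes.
  bacitracin susceptibility: Streptococcus agalactiae −, Streptococcus pyogenes + — discriminates.
  DNase: V vs + — variable for at least one, does not separate.
  6.5% NaCl: − vs − — same for both, does not separate.
  CAMP: Streptococcus agalactiae +, Streptococcus pyogenes − — discriminates.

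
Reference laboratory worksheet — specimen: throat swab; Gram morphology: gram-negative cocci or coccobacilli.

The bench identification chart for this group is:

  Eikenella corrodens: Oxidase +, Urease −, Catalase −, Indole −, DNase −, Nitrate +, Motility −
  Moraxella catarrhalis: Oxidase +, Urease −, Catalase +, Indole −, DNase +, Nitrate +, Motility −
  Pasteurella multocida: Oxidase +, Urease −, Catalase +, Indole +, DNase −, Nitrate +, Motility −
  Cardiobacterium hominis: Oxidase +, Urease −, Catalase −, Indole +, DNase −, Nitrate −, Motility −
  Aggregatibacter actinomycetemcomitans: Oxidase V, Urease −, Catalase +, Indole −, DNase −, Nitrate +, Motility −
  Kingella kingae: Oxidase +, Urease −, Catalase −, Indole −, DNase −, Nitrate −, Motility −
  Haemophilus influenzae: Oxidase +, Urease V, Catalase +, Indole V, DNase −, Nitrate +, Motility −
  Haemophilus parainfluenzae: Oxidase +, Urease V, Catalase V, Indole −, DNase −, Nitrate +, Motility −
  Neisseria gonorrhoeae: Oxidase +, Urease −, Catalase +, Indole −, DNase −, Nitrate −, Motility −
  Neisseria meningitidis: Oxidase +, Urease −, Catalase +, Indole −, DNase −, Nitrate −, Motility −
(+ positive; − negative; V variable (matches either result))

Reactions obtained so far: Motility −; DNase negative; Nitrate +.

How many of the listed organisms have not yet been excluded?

Nitrate +: excludes Cardiobacterium hominis, Kingella kingae, Neisseria gonorrhoeae, Neisseria meningitidis — 6 left.
Motility −: all 6 remaining candidates are consistent.
DNase −: excludes Moraxella catarrhalis — 5 left.
Still consistent: Aggregatibacter actinomycetemcomitans, Eikenella corrodens, Haemophilus influenzae, Haemophilus parainfluenzae, Pasteurella multocida.

5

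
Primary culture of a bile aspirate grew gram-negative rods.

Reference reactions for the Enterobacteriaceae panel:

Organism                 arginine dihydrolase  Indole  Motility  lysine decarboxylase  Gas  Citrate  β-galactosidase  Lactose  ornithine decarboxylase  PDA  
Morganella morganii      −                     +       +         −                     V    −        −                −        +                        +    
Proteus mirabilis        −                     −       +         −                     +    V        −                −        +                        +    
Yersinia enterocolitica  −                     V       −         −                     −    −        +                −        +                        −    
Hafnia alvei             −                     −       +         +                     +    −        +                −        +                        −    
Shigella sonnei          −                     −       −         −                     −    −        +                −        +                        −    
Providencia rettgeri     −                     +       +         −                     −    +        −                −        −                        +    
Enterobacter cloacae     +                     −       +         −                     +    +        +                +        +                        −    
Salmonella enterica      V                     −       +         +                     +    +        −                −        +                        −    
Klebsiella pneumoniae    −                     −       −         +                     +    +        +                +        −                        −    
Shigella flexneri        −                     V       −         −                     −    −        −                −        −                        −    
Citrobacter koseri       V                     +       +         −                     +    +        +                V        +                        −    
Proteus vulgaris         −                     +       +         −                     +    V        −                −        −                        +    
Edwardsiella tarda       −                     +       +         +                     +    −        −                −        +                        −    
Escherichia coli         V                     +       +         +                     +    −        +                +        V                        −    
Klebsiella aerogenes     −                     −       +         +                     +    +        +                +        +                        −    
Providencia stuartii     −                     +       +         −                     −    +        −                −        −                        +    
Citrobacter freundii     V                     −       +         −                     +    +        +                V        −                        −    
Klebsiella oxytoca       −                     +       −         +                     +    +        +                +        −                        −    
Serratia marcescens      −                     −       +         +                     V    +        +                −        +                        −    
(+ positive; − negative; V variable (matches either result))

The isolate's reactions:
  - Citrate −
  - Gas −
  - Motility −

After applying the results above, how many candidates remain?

Gas −: excludes 12 organisms — 7 left.
Motility −: excludes Morganella morganii, Providencia rettgeri, Providencia stuartii, Serratia marcescens — 3 left.
Citrate −: all 3 remaining candidates are consistent.
Still consistent: Shigella flexneri, Shigella sonnei, Yersinia enterocolitica.

3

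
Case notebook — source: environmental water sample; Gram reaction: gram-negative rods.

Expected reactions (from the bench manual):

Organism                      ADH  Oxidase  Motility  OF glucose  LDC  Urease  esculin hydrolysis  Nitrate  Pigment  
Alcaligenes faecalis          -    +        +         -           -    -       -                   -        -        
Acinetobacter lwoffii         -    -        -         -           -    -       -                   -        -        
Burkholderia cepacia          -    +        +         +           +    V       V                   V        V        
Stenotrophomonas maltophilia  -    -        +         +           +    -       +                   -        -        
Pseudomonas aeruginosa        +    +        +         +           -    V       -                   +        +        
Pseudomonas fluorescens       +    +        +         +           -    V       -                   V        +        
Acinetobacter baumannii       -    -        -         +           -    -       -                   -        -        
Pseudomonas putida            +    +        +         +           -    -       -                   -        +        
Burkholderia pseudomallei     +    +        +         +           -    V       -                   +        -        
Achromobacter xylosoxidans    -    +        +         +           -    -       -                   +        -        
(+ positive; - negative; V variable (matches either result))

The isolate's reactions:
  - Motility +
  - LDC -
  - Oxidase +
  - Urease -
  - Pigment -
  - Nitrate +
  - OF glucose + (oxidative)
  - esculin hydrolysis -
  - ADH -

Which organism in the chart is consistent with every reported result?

Achromobacter xylosoxidans

Oxidase +: excludes Acinetobacter lwoffii, Stenotrophomonas maltophilia, Acinetobacter baumannii — 7 left.
Pigment -: excludes Pseudomonas aeruginosa, Pseudomonas fluorescens, Pseudomonas putida — 4 left.
Motility +: all 4 remaining candidates are consistent.
Urease -: all 4 remaining candidates are consistent.
LDC -: excludes Burkholderia cepacia — 3 left.
OF glucose +: excludes Alcaligenes faecalis — 2 left.
ADH -: excludes Burkholderia pseudomallei — 1 left.
esculin hydrolysis -: the one remaining candidate is consistent.
Nitrate +: the one remaining candidate is consistent.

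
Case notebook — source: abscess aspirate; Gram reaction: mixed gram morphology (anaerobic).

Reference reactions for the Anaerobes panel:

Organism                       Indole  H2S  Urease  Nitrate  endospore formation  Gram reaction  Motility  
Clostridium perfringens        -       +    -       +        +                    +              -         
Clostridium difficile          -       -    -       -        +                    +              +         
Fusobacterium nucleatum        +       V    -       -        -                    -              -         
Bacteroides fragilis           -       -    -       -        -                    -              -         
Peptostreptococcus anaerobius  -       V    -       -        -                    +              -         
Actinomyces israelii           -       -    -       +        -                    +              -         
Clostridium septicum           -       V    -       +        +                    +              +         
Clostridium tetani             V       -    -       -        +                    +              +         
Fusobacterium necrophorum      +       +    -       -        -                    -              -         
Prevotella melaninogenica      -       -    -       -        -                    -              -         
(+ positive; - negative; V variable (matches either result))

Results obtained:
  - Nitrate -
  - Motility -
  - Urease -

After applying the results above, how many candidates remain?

5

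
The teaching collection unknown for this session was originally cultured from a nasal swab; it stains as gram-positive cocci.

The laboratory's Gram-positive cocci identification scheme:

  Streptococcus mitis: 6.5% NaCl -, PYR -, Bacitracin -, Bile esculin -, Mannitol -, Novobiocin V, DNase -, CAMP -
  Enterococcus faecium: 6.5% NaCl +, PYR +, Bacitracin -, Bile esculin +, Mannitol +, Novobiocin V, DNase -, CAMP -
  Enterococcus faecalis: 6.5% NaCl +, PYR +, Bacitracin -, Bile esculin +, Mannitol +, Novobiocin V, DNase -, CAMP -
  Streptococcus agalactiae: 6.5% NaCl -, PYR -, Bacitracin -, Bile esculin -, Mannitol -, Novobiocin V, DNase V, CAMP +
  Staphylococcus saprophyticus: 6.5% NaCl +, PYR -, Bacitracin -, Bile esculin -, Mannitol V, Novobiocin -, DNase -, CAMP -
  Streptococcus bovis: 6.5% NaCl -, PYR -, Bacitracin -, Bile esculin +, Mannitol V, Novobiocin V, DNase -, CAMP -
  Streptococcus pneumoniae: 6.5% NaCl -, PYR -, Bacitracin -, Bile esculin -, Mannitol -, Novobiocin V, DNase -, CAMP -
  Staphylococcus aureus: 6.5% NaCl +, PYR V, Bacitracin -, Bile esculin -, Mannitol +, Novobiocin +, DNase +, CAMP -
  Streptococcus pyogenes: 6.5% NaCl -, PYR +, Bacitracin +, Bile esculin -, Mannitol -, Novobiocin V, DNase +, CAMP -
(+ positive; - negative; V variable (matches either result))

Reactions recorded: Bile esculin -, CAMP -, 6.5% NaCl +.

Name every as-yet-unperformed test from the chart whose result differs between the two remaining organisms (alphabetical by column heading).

CAMP -: excludes Streptococcus agalactiae — 8 left.
6.5% NaCl +: excludes Streptococcus mitis, Streptococcus bovis, Streptococcus pneumoniae, Streptococcus pyogenes — 4 left.
Bile esculin -: excludes Enterococcus faecium, Enterococcus faecalis — 2 left.
Two candidates remain: Staphylococcus aureus and Staphylococcus saprophyticus.
  PYR: V vs - — variable for at least one, does not separate.
  Bacitracin: - vs - — same for both, does not separate.
  Mannitol: + vs V — variable for at least one, does not separate.
  Novobiocin: Staphylococcus aureus +, Staphylococcus saprophyticus - — discriminates.
  DNase: Staphylococcus aureus +, Staphylococcus saprophyticus - — discriminates.

DNase, Novobiocin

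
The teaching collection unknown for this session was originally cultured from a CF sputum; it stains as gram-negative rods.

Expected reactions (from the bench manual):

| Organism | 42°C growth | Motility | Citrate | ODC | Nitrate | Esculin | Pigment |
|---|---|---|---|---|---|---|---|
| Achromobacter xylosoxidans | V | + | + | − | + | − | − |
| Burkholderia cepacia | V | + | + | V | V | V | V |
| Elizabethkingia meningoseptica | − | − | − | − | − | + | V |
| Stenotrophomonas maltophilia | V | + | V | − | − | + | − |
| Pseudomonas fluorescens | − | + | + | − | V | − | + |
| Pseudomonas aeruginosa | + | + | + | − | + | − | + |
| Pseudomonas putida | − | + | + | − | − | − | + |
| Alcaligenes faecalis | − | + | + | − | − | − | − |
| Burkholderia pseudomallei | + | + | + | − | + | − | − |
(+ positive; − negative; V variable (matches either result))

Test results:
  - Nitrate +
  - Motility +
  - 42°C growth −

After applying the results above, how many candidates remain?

Nitrate +: excludes Elizabethkingia meningoseptica, Stenotrophomonas maltophilia, Pseudomonas putida, Alcaligenes faecalis — 5 left.
42°C growth −: excludes Pseudomonas aeruginosa, Burkholderia pseudomallei — 3 left.
Motility +: all 3 remaining candidates are consistent.
Still consistent: Achromobacter xylosoxidans, Burkholderia cepacia, Pseudomonas fluorescens.

3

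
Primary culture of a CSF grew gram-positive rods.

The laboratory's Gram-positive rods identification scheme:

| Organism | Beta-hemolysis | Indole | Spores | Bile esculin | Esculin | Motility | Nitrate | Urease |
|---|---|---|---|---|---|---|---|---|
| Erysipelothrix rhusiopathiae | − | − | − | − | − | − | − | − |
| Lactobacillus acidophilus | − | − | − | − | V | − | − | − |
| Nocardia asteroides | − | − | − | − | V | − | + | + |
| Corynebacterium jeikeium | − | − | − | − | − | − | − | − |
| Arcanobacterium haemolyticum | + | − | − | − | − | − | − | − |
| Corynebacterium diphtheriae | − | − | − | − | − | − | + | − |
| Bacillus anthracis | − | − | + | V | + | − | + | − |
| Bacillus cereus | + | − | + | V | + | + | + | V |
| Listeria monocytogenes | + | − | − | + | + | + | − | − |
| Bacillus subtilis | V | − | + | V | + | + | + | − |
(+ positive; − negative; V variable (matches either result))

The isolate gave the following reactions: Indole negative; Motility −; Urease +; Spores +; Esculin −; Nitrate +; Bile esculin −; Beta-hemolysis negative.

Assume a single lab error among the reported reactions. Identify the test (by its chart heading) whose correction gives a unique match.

Spores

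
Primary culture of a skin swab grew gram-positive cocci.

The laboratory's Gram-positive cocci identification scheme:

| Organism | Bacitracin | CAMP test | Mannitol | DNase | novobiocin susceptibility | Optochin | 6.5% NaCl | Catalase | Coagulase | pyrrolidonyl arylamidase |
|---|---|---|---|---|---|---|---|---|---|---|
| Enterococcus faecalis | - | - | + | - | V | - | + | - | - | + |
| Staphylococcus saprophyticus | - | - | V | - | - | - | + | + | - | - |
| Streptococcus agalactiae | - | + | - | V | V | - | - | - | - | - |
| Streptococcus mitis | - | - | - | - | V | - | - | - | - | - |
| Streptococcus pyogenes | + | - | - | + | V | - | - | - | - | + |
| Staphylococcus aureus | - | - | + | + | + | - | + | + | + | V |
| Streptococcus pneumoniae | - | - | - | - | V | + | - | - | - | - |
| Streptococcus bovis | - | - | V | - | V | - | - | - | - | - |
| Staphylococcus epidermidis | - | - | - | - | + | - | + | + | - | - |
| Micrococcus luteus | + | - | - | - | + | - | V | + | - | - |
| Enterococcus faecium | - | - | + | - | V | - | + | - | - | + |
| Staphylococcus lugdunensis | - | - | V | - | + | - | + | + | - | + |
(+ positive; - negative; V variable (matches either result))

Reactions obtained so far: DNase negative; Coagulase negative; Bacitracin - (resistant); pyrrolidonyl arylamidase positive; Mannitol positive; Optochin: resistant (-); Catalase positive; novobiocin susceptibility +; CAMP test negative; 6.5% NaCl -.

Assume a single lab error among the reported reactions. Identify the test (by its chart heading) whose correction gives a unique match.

6.5% NaCl

As reported, no row in the chart matches all 10 reactions.
Reversing Coagulase → still no organism matches.
Reversing Optochin → still no organism matches.
Reversing DNase → still no organism matches.
Reversing Mannitol → still no organism matches.
Reversing Catalase → still no organism matches.
Reversing Bacitracin → still no organism matches.
Reversing 6.5% NaCl (to +) → unique match: Staphylococcus lugdunensis.
Reversing CAMP test → still no organism matches.
Reversing novobiocin susceptibility → still no organism matches.
Reversing pyrrolidonyl arylamidase → still no organism matches.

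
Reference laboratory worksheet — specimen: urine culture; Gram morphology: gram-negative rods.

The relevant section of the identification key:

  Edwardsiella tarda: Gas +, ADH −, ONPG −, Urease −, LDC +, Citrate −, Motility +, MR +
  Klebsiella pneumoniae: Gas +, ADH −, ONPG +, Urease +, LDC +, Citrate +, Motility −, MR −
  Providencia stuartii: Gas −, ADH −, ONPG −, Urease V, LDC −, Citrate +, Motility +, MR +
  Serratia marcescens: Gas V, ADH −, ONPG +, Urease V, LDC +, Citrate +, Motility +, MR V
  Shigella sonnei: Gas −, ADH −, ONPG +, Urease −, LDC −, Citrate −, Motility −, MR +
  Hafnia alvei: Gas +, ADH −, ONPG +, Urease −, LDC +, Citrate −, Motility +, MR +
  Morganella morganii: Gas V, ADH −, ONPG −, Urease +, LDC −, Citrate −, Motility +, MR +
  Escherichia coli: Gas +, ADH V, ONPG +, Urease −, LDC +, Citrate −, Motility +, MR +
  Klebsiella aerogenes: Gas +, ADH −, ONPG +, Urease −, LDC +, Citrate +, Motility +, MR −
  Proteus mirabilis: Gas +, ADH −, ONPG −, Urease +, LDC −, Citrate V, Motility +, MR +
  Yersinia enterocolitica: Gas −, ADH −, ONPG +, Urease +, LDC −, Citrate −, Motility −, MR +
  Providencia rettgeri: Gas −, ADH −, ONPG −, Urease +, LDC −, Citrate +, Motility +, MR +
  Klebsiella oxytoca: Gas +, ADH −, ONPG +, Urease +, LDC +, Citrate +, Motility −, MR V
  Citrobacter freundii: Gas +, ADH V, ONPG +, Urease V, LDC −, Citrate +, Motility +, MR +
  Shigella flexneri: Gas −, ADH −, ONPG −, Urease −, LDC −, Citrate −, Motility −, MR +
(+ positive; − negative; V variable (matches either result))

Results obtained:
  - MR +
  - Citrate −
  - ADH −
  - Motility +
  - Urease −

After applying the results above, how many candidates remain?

3

Urease −: excludes 6 organisms — 9 left.
Motility +: excludes Shigella sonnei, Shigella flexneri — 7 left.
ADH −: all 7 remaining candidates are consistent.
MR +: excludes Klebsiella aerogenes — 6 left.
Citrate −: excludes Providencia stuartii, Serratia marcescens, Citrobacter freundii — 3 left.
Still consistent: Edwardsiella tarda, Escherichia coli, Hafnia alvei.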